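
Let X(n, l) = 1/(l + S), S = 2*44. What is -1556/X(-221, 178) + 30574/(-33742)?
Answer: -6982854703/16871 ≈ -4.1390e+5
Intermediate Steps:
S = 88
X(n, l) = 1/(88 + l) (X(n, l) = 1/(l + 88) = 1/(88 + l))
-1556/X(-221, 178) + 30574/(-33742) = -1556/(1/(88 + 178)) + 30574/(-33742) = -1556/(1/266) + 30574*(-1/33742) = -1556/1/266 - 15287/16871 = -1556*266 - 15287/16871 = -413896 - 15287/16871 = -6982854703/16871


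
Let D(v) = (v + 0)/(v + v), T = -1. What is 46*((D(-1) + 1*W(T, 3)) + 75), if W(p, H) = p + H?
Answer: 3565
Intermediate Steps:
W(p, H) = H + p
D(v) = 1/2 (D(v) = v/((2*v)) = v*(1/(2*v)) = 1/2)
46*((D(-1) + 1*W(T, 3)) + 75) = 46*((1/2 + 1*(3 - 1)) + 75) = 46*((1/2 + 1*2) + 75) = 46*((1/2 + 2) + 75) = 46*(5/2 + 75) = 46*(155/2) = 3565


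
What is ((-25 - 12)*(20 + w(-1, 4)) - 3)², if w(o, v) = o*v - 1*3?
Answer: 234256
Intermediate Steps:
w(o, v) = -3 + o*v (w(o, v) = o*v - 3 = -3 + o*v)
((-25 - 12)*(20 + w(-1, 4)) - 3)² = ((-25 - 12)*(20 + (-3 - 1*4)) - 3)² = (-37*(20 + (-3 - 4)) - 3)² = (-37*(20 - 7) - 3)² = (-37*13 - 3)² = (-481 - 3)² = (-484)² = 234256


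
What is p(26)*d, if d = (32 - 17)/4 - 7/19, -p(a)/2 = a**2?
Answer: -86866/19 ≈ -4571.9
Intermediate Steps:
p(a) = -2*a**2
d = 257/76 (d = 15*(1/4) - 7*1/19 = 15/4 - 7/19 = 257/76 ≈ 3.3816)
p(26)*d = -2*26**2*(257/76) = -2*676*(257/76) = -1352*257/76 = -86866/19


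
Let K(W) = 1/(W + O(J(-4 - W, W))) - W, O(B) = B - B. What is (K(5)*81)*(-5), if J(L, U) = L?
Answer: 1944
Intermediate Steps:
O(B) = 0
K(W) = 1/W - W (K(W) = 1/(W + 0) - W = 1/W - W)
(K(5)*81)*(-5) = ((1/5 - 1*5)*81)*(-5) = ((⅕ - 5)*81)*(-5) = -24/5*81*(-5) = -1944/5*(-5) = 1944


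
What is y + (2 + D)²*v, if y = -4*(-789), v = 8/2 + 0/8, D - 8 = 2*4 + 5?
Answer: 5272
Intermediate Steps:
D = 21 (D = 8 + (2*4 + 5) = 8 + (8 + 5) = 8 + 13 = 21)
v = 4 (v = 8*(½) + 0*(⅛) = 4 + 0 = 4)
y = 3156
y + (2 + D)²*v = 3156 + (2 + 21)²*4 = 3156 + 23²*4 = 3156 + 529*4 = 3156 + 2116 = 5272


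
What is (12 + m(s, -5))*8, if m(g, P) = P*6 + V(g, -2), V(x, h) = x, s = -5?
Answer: -184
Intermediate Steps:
m(g, P) = g + 6*P (m(g, P) = P*6 + g = 6*P + g = g + 6*P)
(12 + m(s, -5))*8 = (12 + (-5 + 6*(-5)))*8 = (12 + (-5 - 30))*8 = (12 - 35)*8 = -23*8 = -184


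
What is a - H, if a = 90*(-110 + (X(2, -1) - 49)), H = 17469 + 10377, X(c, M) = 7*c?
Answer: -40896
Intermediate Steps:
H = 27846
a = -13050 (a = 90*(-110 + (7*2 - 49)) = 90*(-110 + (14 - 49)) = 90*(-110 - 35) = 90*(-145) = -13050)
a - H = -13050 - 1*27846 = -13050 - 27846 = -40896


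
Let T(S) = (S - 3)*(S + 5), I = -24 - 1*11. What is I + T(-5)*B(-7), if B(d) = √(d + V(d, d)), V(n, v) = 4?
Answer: -35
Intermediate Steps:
I = -35 (I = -24 - 11 = -35)
T(S) = (-3 + S)*(5 + S)
B(d) = √(4 + d) (B(d) = √(d + 4) = √(4 + d))
I + T(-5)*B(-7) = -35 + (-15 + (-5)² + 2*(-5))*√(4 - 7) = -35 + (-15 + 25 - 10)*√(-3) = -35 + 0*(I*√3) = -35 + 0 = -35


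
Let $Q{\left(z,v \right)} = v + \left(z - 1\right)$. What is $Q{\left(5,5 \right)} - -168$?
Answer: $177$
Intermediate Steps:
$Q{\left(z,v \right)} = -1 + v + z$ ($Q{\left(z,v \right)} = v + \left(z - 1\right) = v + \left(-1 + z\right) = -1 + v + z$)
$Q{\left(5,5 \right)} - -168 = \left(-1 + 5 + 5\right) - -168 = 9 + 168 = 177$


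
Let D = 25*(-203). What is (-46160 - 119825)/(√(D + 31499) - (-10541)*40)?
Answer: -8748239425/22222532897 + 497955*√734/88890131588 ≈ -0.39351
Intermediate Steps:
D = -5075
(-46160 - 119825)/(√(D + 31499) - (-10541)*40) = (-46160 - 119825)/(√(-5075 + 31499) - (-10541)*40) = -165985/(√26424 - 10541*(-40)) = -165985/(6*√734 + 421640) = -165985/(421640 + 6*√734)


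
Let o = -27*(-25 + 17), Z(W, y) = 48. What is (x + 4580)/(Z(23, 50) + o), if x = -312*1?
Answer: 97/6 ≈ 16.167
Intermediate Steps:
x = -312
o = 216 (o = -27*(-8) = 216)
(x + 4580)/(Z(23, 50) + o) = (-312 + 4580)/(48 + 216) = 4268/264 = 4268*(1/264) = 97/6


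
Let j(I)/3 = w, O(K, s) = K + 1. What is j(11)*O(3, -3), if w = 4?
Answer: 48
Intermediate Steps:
O(K, s) = 1 + K
j(I) = 12 (j(I) = 3*4 = 12)
j(11)*O(3, -3) = 12*(1 + 3) = 12*4 = 48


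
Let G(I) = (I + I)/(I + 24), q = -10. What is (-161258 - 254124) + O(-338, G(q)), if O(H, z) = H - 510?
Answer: -416230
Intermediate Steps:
G(I) = 2*I/(24 + I) (G(I) = (2*I)/(24 + I) = 2*I/(24 + I))
O(H, z) = -510 + H
(-161258 - 254124) + O(-338, G(q)) = (-161258 - 254124) + (-510 - 338) = -415382 - 848 = -416230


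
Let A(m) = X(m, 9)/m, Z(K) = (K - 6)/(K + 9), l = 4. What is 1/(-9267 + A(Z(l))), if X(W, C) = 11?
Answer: -2/18677 ≈ -0.00010708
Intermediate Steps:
Z(K) = (-6 + K)/(9 + K)
A(m) = 11/m
1/(-9267 + A(Z(l))) = 1/(-9267 + 11/(((-6 + 4)/(9 + 4)))) = 1/(-9267 + 11/((-2/13))) = 1/(-9267 + 11/(((1/13)*(-2)))) = 1/(-9267 + 11/(-2/13)) = 1/(-9267 + 11*(-13/2)) = 1/(-9267 - 143/2) = 1/(-18677/2) = -2/18677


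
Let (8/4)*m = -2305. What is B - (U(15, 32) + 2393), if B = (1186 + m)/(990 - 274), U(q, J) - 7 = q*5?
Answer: -3544133/1432 ≈ -2475.0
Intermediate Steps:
m = -2305/2 (m = (½)*(-2305) = -2305/2 ≈ -1152.5)
U(q, J) = 7 + 5*q (U(q, J) = 7 + q*5 = 7 + 5*q)
B = 67/1432 (B = (1186 - 2305/2)/(990 - 274) = (67/2)/716 = (67/2)*(1/716) = 67/1432 ≈ 0.046788)
B - (U(15, 32) + 2393) = 67/1432 - ((7 + 5*15) + 2393) = 67/1432 - ((7 + 75) + 2393) = 67/1432 - (82 + 2393) = 67/1432 - 1*2475 = 67/1432 - 2475 = -3544133/1432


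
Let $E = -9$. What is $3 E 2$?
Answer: $-54$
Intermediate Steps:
$3 E 2 = 3 \left(-9\right) 2 = \left(-27\right) 2 = -54$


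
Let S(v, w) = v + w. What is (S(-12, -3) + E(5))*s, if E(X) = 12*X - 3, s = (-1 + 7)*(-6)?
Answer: -1512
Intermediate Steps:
s = -36 (s = 6*(-6) = -36)
E(X) = -3 + 12*X
(S(-12, -3) + E(5))*s = ((-12 - 3) + (-3 + 12*5))*(-36) = (-15 + (-3 + 60))*(-36) = (-15 + 57)*(-36) = 42*(-36) = -1512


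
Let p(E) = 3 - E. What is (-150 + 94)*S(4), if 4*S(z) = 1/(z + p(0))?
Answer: -2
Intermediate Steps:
S(z) = 1/(4*(3 + z)) (S(z) = 1/(4*(z + (3 - 1*0))) = 1/(4*(z + (3 + 0))) = 1/(4*(z + 3)) = 1/(4*(3 + z)))
(-150 + 94)*S(4) = (-150 + 94)*(1/(4*(3 + 4))) = -14/7 = -56*1/28 = -2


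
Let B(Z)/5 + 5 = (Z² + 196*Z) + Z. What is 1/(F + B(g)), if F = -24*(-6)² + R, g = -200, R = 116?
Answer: 1/2227 ≈ 0.00044903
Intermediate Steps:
B(Z) = -25 + 5*Z² + 985*Z (B(Z) = -25 + 5*((Z² + 196*Z) + Z) = -25 + 5*(Z² + 197*Z) = -25 + (5*Z² + 985*Z) = -25 + 5*Z² + 985*Z)
F = -748 (F = -24*(-6)² + 116 = -24*36 + 116 = -864 + 116 = -748)
1/(F + B(g)) = 1/(-748 + (-25 + 5*(-200)² + 985*(-200))) = 1/(-748 + (-25 + 5*40000 - 197000)) = 1/(-748 + (-25 + 200000 - 197000)) = 1/(-748 + 2975) = 1/2227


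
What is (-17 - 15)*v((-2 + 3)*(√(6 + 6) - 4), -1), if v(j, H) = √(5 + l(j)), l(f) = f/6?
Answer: -32*√(39 + 3*√3)/3 ≈ -70.912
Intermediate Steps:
l(f) = f/6 (l(f) = f*(⅙) = f/6)
v(j, H) = √(5 + j/6)
(-17 - 15)*v((-2 + 3)*(√(6 + 6) - 4), -1) = (-17 - 15)*(√(180 + 6*((-2 + 3)*(√(6 + 6) - 4)))/6) = -16*√(180 + 6*(1*(√12 - 4)))/3 = -16*√(180 + 6*(1*(2*√3 - 4)))/3 = -16*√(180 + 6*(1*(-4 + 2*√3)))/3 = -16*√(180 + 6*(-4 + 2*√3))/3 = -16*√(180 + (-24 + 12*√3))/3 = -16*√(156 + 12*√3)/3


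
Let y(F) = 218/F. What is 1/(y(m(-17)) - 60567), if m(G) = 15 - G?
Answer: -16/968963 ≈ -1.6512e-5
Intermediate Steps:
1/(y(m(-17)) - 60567) = 1/(218/(15 - 1*(-17)) - 60567) = 1/(218/(15 + 17) - 60567) = 1/(218/32 - 60567) = 1/(218*(1/32) - 60567) = 1/(109/16 - 60567) = 1/(-968963/16) = -16/968963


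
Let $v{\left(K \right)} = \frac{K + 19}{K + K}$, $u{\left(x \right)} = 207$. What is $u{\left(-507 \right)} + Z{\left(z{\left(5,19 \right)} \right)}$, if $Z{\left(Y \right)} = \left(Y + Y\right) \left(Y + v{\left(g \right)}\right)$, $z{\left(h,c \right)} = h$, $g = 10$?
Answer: $\frac{543}{2} \approx 271.5$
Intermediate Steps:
$v{\left(K \right)} = \frac{19 + K}{2 K}$
$Z{\left(Y \right)} = 2 Y \left(\frac{29}{20} + Y\right)$ ($Z{\left(Y \right)} = \left(Y + Y\right) \left(Y + \frac{19 + 10}{2 \cdot 10}\right) = 2 Y \left(Y + \frac{1}{2} \cdot \frac{1}{10} \cdot 29\right) = 2 Y \left(Y + \frac{29}{20}\right) = 2 Y \left(\frac{29}{20} + Y\right)$)
$u{\left(-507 \right)} + Z{\left(z{\left(5,19 \right)} \right)} = 207 + \frac{1}{10} \cdot 5 \left(29 + 20 \cdot 5\right) = 207 + \frac{1}{10} \cdot 5 \left(29 + 100\right) = 207 + \frac{1}{10} \cdot 5 \cdot 129 = 207 + \frac{129}{2} = \frac{543}{2}$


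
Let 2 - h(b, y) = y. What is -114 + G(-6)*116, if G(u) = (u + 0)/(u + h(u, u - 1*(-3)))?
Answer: 582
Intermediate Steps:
h(b, y) = 2 - y
G(u) = -u (G(u) = (u + 0)/(u + (2 - (u - 1*(-3)))) = u/(u + (2 - (u + 3))) = u/(u + (2 - (3 + u))) = u/(u + (2 + (-3 - u))) = u/(u + (-1 - u)) = u/(-1) = u*(-1) = -u)
-114 + G(-6)*116 = -114 - 1*(-6)*116 = -114 + 6*116 = -114 + 696 = 582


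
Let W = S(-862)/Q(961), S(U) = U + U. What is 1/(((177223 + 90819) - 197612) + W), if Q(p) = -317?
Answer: 317/22328034 ≈ 1.4197e-5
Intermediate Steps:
S(U) = 2*U
W = 1724/317 (W = (2*(-862))/(-317) = -1724*(-1/317) = 1724/317 ≈ 5.4385)
1/(((177223 + 90819) - 197612) + W) = 1/(((177223 + 90819) - 197612) + 1724/317) = 1/((268042 - 197612) + 1724/317) = 1/(70430 + 1724/317) = 1/(22328034/317) = 317/22328034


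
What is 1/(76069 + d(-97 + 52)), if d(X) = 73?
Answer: 1/76142 ≈ 1.3133e-5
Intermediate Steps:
1/(76069 + d(-97 + 52)) = 1/(76069 + 73) = 1/76142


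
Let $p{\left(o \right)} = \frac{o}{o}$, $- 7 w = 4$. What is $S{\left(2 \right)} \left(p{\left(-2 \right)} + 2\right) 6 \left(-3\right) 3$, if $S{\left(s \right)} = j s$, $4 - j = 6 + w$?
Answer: $\frac{3240}{7} \approx 462.86$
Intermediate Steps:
$w = - \frac{4}{7}$ ($w = \left(- \frac{1}{7}\right) 4 = - \frac{4}{7} \approx -0.57143$)
$p{\left(o \right)} = 1$
$j = - \frac{10}{7}$ ($j = 4 - \left(6 - \frac{4}{7}\right) = 4 - \frac{38}{7} = - \frac{10}{7} \approx -1.4286$)
$S{\left(s \right)} = - \frac{10 s}{7}$
$S{\left(2 \right)} \left(p{\left(-2 \right)} + 2\right) 6 \left(-3\right) 3 = \left(- \frac{10}{7}\right) 2 \left(1 + 2\right) 6 \left(-3\right) 3 = - \frac{20 \cdot 3 \cdot 6 \left(-3\right) 3}{7} = - \frac{20 \cdot 18 \left(-3\right) 3}{7} = - \frac{20 \left(\left(-54\right) 3\right)}{7} = \left(- \frac{20}{7}\right) \left(-162\right) = \frac{3240}{7}$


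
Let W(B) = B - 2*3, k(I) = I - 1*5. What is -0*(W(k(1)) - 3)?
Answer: 0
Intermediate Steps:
k(I) = -5 + I (k(I) = I - 5 = -5 + I)
W(B) = -6 + B (W(B) = B - 6 = -6 + B)
-0*(W(k(1)) - 3) = -0*((-6 + (-5 + 1)) - 3) = -0*((-6 - 4) - 3) = -0*(-10 - 3) = -0*(-13) = -5*0 = 0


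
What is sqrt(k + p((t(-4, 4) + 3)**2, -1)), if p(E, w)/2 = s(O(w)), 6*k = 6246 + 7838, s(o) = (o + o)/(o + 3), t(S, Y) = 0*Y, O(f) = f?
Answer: 2*sqrt(5277)/3 ≈ 48.429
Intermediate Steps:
t(S, Y) = 0
s(o) = 2*o/(3 + o) (s(o) = (2*o)/(3 + o) = 2*o/(3 + o))
k = 7042/3 (k = (6246 + 7838)/6 = (1/6)*14084 = 7042/3 ≈ 2347.3)
p(E, w) = 4*w/(3 + w) (p(E, w) = 2*(2*w/(3 + w)) = 4*w/(3 + w))
sqrt(k + p((t(-4, 4) + 3)**2, -1)) = sqrt(7042/3 + 4*(-1)/(3 - 1)) = sqrt(7042/3 + 4*(-1)/2) = sqrt(7042/3 + 4*(-1)*(1/2)) = sqrt(7042/3 - 2) = sqrt(7036/3) = 2*sqrt(5277)/3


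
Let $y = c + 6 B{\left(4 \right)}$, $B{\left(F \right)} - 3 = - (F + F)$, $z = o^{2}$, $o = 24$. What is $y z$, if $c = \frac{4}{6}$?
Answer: $-16896$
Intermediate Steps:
$c = \frac{2}{3}$ ($c = 4 \cdot \frac{1}{6} = \frac{2}{3} \approx 0.66667$)
$z = 576$ ($z = 24^{2} = 576$)
$B{\left(F \right)} = 3 - 2 F$ ($B{\left(F \right)} = 3 - \left(F + F\right) = 3 - 2 F$)
$y = - \frac{88}{3}$ ($y = \frac{2}{3} + 6 \left(3 - 8\right) = \frac{2}{3} + 6 \left(-5\right) = \frac{2}{3} - 30 = - \frac{88}{3} \approx -29.333$)
$y z = \left(- \frac{88}{3}\right) 576 = -16896$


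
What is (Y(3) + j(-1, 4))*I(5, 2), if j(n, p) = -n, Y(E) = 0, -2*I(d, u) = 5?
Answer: -5/2 ≈ -2.5000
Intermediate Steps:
I(d, u) = -5/2 (I(d, u) = -1/2*5 = -5/2)
(Y(3) + j(-1, 4))*I(5, 2) = (0 - 1*(-1))*(-5/2) = (0 + 1)*(-5/2) = 1*(-5/2) = -5/2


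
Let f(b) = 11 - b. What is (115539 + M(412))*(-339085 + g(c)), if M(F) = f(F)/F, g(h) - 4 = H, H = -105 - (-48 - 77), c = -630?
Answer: -16139868814687/412 ≈ -3.9174e+10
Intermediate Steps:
H = 20 (H = -105 - 1*(-125) = -105 + 125 = 20)
g(h) = 24 (g(h) = 4 + 20 = 24)
M(F) = (11 - F)/F
(115539 + M(412))*(-339085 + g(c)) = (115539 + (11 - 1*412)/412)*(-339085 + 24) = (115539 + (11 - 412)/412)*(-339061) = (115539 + (1/412)*(-401))*(-339061) = (115539 - 401/412)*(-339061) = (47601667/412)*(-339061) = -16139868814687/412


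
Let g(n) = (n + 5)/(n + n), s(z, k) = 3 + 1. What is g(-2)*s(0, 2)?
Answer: -3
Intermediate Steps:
s(z, k) = 4
g(n) = (5 + n)/(2*n) (g(n) = (5 + n)/((2*n)) = (5 + n)*(1/(2*n)) = (5 + n)/(2*n))
g(-2)*s(0, 2) = ((1/2)*(5 - 2)/(-2))*4 = ((1/2)*(-1/2)*3)*4 = -3/4*4 = -3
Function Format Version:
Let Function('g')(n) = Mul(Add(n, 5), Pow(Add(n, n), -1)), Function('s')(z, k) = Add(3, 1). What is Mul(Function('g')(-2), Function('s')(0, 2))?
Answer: -3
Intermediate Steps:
Function('s')(z, k) = 4
Function('g')(n) = Mul(Rational(1, 2), Pow(n, -1), Add(5, n)) (Function('g')(n) = Mul(Add(5, n), Pow(Mul(2, n), -1)) = Mul(Add(5, n), Mul(Rational(1, 2), Pow(n, -1))) = Mul(Rational(1, 2), Pow(n, -1), Add(5, n)))
Mul(Function('g')(-2), Function('s')(0, 2)) = Mul(Mul(Rational(1, 2), Pow(-2, -1), Add(5, -2)), 4) = Mul(Mul(Rational(1, 2), Rational(-1, 2), 3), 4) = Mul(Rational(-3, 4), 4) = -3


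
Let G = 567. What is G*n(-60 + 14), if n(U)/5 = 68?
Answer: 192780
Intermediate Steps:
n(U) = 340 (n(U) = 5*68 = 340)
G*n(-60 + 14) = 567*340 = 192780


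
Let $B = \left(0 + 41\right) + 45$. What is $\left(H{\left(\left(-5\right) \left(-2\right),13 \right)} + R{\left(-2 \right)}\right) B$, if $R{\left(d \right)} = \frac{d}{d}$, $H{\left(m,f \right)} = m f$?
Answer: $11266$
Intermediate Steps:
$H{\left(m,f \right)} = f m$
$R{\left(d \right)} = 1$
$B = 86$ ($B = 41 + 45 = 86$)
$\left(H{\left(\left(-5\right) \left(-2\right),13 \right)} + R{\left(-2 \right)}\right) B = \left(13 \left(\left(-5\right) \left(-2\right)\right) + 1\right) 86 = \left(13 \cdot 10 + 1\right) 86 = \left(130 + 1\right) 86 = 131 \cdot 86 = 11266$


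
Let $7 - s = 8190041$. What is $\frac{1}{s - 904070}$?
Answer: $- \frac{1}{9094104} \approx -1.0996 \cdot 10^{-7}$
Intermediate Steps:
$s = -8190034$ ($s = 7 - 8190041 = -8190034$)
$\frac{1}{s - 904070} = \frac{1}{-8190034 - 904070} = \frac{1}{-9094104} = - \frac{1}{9094104}$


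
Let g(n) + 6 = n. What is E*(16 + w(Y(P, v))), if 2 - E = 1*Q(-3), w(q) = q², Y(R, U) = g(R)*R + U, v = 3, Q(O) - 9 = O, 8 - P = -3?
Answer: -13520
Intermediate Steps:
P = 11 (P = 8 - 1*(-3) = 8 + 3 = 11)
g(n) = -6 + n
Q(O) = 9 + O
Y(R, U) = U + R*(-6 + R) (Y(R, U) = (-6 + R)*R + U = R*(-6 + R) + U = U + R*(-6 + R))
E = -4 (E = 2 - (9 - 3) = 2 - 6 = -4)
E*(16 + w(Y(P, v))) = -4*(16 + (3 + 11*(-6 + 11))²) = -4*(16 + (3 + 11*5)²) = -4*(16 + (3 + 55)²) = -4*(16 + 58²) = -4*(16 + 3364) = -4*3380 = -13520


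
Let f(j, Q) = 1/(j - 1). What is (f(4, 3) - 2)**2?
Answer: 25/9 ≈ 2.7778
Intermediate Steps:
f(j, Q) = 1/(-1 + j)
(f(4, 3) - 2)**2 = (1/(-1 + 4) - 2)**2 = (1/3 - 2)**2 = (-5/3)**2 = 25/9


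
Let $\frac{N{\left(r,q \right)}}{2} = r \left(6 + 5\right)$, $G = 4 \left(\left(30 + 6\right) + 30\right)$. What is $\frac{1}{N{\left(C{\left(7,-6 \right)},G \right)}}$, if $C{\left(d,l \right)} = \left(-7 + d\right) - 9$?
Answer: $- \frac{1}{198} \approx -0.0050505$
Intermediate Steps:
$C{\left(d,l \right)} = -16 + d$
$G = 264$ ($G = 4 \left(36 + 30\right) = 4 \cdot 66 = 264$)
$N{\left(r,q \right)} = 22 r$ ($N{\left(r,q \right)} = 2 r \left(6 + 5\right) = 2 r 11 = 2 \cdot 11 r = 22 r$)
$\frac{1}{N{\left(C{\left(7,-6 \right)},G \right)}} = \frac{1}{22 \left(-16 + 7\right)} = \frac{1}{22 \left(-9\right)} = \frac{1}{-198} = - \frac{1}{198}$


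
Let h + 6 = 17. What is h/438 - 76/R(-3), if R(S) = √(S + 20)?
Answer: 11/438 - 76*√17/17 ≈ -18.408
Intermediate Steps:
R(S) = √(20 + S)
h = 11 (h = -6 + 17 = 11)
h/438 - 76/R(-3) = 11/438 - 76/√(20 - 3) = 11*(1/438) - 76*√17/17 = 11/438 - 76*√17/17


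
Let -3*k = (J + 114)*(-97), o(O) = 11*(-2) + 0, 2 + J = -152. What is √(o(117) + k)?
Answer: I*√11838/3 ≈ 36.268*I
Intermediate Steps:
J = -154 (J = -2 - 152 = -154)
o(O) = -22 (o(O) = -22 + 0 = -22)
k = -3880/3 (k = -(-154 + 114)*(-97)/3 = -(-40)*(-97)/3 = -⅓*3880 = -3880/3 ≈ -1293.3)
√(o(117) + k) = √(-22 - 3880/3) = √(-3946/3) = I*√11838/3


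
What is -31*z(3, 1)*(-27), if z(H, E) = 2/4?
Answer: 837/2 ≈ 418.50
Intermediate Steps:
z(H, E) = ½ (z(H, E) = 2*(¼) = ½)
-31*z(3, 1)*(-27) = -31*½*(-27) = -31/2*(-27) = 837/2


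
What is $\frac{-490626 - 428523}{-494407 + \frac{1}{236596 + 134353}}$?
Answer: $\frac{340957402401}{183399782242} \approx 1.8591$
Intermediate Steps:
$\frac{-490626 - 428523}{-494407 + \frac{1}{236596 + 134353}} = - \frac{919149}{-494407 + \frac{1}{370949}} = - \frac{919149}{- \frac{183399782242}{370949}} = \left(-919149\right) \left(- \frac{370949}{183399782242}\right) = \frac{340957402401}{183399782242}$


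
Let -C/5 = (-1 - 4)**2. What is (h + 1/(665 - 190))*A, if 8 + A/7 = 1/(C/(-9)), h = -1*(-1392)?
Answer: -4586751337/59375 ≈ -77251.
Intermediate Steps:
h = 1392
C = -125 (C = -5*(-1 - 4)**2 = -5*(-5)**2 = -5*25 = -125)
A = -6937/125 (A = -56 + 7/((-125/(-9))) = -56 + 7/((-125*(-1/9))) = -56 + 7/(125/9) = -56 + 7*(9/125) = -56 + 63/125 = -6937/125 ≈ -55.496)
(h + 1/(665 - 190))*A = (1392 + 1/(665 - 190))*(-6937/125) = (1392 + 1/475)*(-6937/125) = (661201/475)*(-6937/125) = -4586751337/59375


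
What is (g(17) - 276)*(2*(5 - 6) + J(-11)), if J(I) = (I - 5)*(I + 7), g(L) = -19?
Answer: -18290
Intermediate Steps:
J(I) = (-5 + I)*(7 + I)
(g(17) - 276)*(2*(5 - 6) + J(-11)) = (-19 - 276)*(2*(5 - 6) + (-35 + (-11)² + 2*(-11))) = -295*(2*(-1) + (-35 + 121 - 22)) = -295*(-2 + 64) = -295*62 = -18290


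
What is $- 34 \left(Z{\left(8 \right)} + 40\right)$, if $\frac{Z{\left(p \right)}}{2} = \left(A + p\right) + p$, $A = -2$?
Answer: $-2312$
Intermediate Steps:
$Z{\left(p \right)} = -4 + 4 p$ ($Z{\left(p \right)} = 2 \left(\left(-2 + p\right) + p\right) = 2 \left(-2 + 2 p\right) = -4 + 4 p$)
$- 34 \left(Z{\left(8 \right)} + 40\right) = - 34 \left(\left(-4 + 4 \cdot 8\right) + 40\right) = - 34 \left(\left(-4 + 32\right) + 40\right) = - 34 \left(28 + 40\right) = \left(-34\right) 68 = -2312$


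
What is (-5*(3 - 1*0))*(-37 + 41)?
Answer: -60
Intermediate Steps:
(-5*(3 - 1*0))*(-37 + 41) = -5*(3 + 0)*4 = -5*3*4 = -15*4 = -60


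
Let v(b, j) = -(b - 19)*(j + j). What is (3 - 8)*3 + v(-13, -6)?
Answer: -399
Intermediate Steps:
v(b, j) = -2*j*(-19 + b) (v(b, j) = -(-19 + b)*2*j = -2*j*(-19 + b))
(3 - 8)*3 + v(-13, -6) = (3 - 8)*3 + 2*(-6)*(19 - 1*(-13)) = -5*3 + 2*(-6)*(19 + 13) = -15 + 2*(-6)*32 = -15 - 384 = -399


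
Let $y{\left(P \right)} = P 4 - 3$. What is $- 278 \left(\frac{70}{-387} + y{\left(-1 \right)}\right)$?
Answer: $\frac{772562}{387} \approx 1996.3$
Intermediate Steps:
$y{\left(P \right)} = -3 + 4 P$ ($y{\left(P \right)} = 4 P - 3 = -3 + 4 P$)
$- 278 \left(\frac{70}{-387} + y{\left(-1 \right)}\right) = - 278 \left(\frac{70}{-387} + \left(-3 + 4 \left(-1\right)\right)\right) = - 278 \left(70 \left(- \frac{1}{387}\right) - 7\right) = - 278 \left(- \frac{70}{387} - 7\right) = \left(-278\right) \left(- \frac{2779}{387}\right) = \frac{772562}{387}$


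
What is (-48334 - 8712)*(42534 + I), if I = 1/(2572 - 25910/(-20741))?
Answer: -64750477185546427/26685881 ≈ -2.4264e+9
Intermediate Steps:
I = 20741/53371762 (I = 1/(2572 - 25910*(-1/20741)) = 1/(2572 + 25910/20741) = 1/(53371762/20741) = 20741/53371762 ≈ 0.00038861)
(-48334 - 8712)*(42534 + I) = (-48334 - 8712)*(42534 + 20741/53371762) = -57046*2270114545649/53371762 = -64750477185546427/26685881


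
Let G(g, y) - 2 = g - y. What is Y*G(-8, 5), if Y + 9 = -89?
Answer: 1078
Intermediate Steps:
Y = -98 (Y = -9 - 89 = -98)
G(g, y) = 2 + g - y (G(g, y) = 2 + (g - y) = 2 + g - y)
Y*G(-8, 5) = -98*(2 - 8 - 1*5) = -98*(2 - 8 - 5) = -98*(-11) = 1078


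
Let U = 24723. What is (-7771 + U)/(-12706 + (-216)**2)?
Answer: 8476/16975 ≈ 0.49932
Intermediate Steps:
(-7771 + U)/(-12706 + (-216)**2) = (-7771 + 24723)/(-12706 + (-216)**2) = 16952/(-12706 + 46656) = 16952/33950 = 16952*(1/33950) = 8476/16975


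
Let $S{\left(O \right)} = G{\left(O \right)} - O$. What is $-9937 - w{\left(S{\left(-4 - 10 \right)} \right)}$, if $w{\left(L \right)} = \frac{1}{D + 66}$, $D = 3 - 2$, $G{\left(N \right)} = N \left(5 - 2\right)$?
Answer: $- \frac{665780}{67} \approx -9937.0$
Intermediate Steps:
$G{\left(N \right)} = 3 N$ ($G{\left(N \right)} = N 3 = 3 N$)
$D = 1$ ($D = 3 - 2 = 1$)
$S{\left(O \right)} = 2 O$ ($S{\left(O \right)} = 3 O - O = 2 O$)
$w{\left(L \right)} = \frac{1}{67}$ ($w{\left(L \right)} = \frac{1}{1 + 66} = \frac{1}{67}$)
$-9937 - w{\left(S{\left(-4 - 10 \right)} \right)} = -9937 - \frac{1}{67} = - \frac{665780}{67}$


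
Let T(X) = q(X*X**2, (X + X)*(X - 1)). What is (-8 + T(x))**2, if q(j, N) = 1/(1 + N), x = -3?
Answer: 39601/625 ≈ 63.362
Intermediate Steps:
T(X) = 1/(1 + 2*X*(-1 + X)) (T(X) = 1/(1 + (X + X)*(X - 1)) = 1/(1 + (2*X)*(-1 + X)) = 1/(1 + 2*X*(-1 + X)))
(-8 + T(x))**2 = (-8 + 1/(1 + 2*(-3)*(-1 - 3)))**2 = (-8 + 1/(1 + 2*(-3)*(-4)))**2 = (-8 + 1/(1 + 24))**2 = (-8 + 1/25)**2 = (-199/25)**2 = 39601/625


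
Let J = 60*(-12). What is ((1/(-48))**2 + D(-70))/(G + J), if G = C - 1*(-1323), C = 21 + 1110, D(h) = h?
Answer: -9487/235008 ≈ -0.040369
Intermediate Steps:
C = 1131
J = -720
G = 2454 (G = 1131 - 1*(-1323) = 1131 + 1323 = 2454)
((1/(-48))**2 + D(-70))/(G + J) = ((1/(-48))**2 - 70)/(2454 - 720) = ((-1/48)**2 - 70)/1734 = (1/2304 - 70)*(1/1734) = -161279/2304*1/1734 = -9487/235008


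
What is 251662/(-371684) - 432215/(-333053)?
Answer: 5487901141/8842176518 ≈ 0.62065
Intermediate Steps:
251662/(-371684) - 432215/(-333053) = 251662*(-1/371684) - 432215*(-1/333053) = -125831/185842 + 61745/47579 = 5487901141/8842176518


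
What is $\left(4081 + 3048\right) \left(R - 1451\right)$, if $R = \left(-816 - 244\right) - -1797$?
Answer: $-5090106$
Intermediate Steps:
$R = 737$ ($R = -1060 + 1797 = 737$)
$\left(4081 + 3048\right) \left(R - 1451\right) = \left(4081 + 3048\right) \left(737 - 1451\right) = 7129 \left(-714\right) = -5090106$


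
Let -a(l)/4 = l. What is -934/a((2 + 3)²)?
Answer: 467/50 ≈ 9.3400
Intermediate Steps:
a(l) = -4*l
-934/a((2 + 3)²) = -934*(-1/(4*(2 + 3)²)) = -934/((-4*5²)) = -934/((-4*25)) = -934/(-100) = -934*(-1/100) = 467/50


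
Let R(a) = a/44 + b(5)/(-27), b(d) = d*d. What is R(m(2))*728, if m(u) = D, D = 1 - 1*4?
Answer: -214942/297 ≈ -723.71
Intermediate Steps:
D = -3 (D = 1 - 4 = -3)
b(d) = d**2
m(u) = -3
R(a) = -25/27 + a/44 (R(a) = a/44 + 5**2/(-27) = a*(1/44) + 25*(-1/27) = a/44 - 25/27 = -25/27 + a/44)
R(m(2))*728 = (-25/27 + (1/44)*(-3))*728 = (-25/27 - 3/44)*728 = -1181/1188*728 = -214942/297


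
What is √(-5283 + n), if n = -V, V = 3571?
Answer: I*√8854 ≈ 94.096*I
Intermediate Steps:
n = -3571 (n = -1*3571 = -3571)
√(-5283 + n) = √(-5283 - 3571) = √(-8854) = I*√8854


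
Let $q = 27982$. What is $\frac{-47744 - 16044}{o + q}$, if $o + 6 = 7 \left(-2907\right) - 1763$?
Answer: $- \frac{15947}{1466} \approx -10.878$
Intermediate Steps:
$o = -22118$ ($o = -6 + \left(7 \left(-2907\right) - 1763\right) = -6 - 22112 = -22118$)
$\frac{-47744 - 16044}{o + q} = \frac{-47744 - 16044}{-22118 + 27982} = - \frac{63788}{5864} = \left(-63788\right) \frac{1}{5864} = - \frac{15947}{1466}$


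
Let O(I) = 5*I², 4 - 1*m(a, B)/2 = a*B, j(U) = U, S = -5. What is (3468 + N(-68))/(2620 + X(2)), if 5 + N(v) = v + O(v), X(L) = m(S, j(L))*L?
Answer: 26515/2676 ≈ 9.9084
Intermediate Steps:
m(a, B) = 8 - 2*B*a (m(a, B) = 8 - 2*a*B = 8 - 2*B*a)
X(L) = L*(8 + 10*L) (X(L) = (8 - 2*L*(-5))*L = (8 + 10*L)*L = L*(8 + 10*L))
N(v) = -5 + v + 5*v² (N(v) = -5 + (v + 5*v²) = -5 + v + 5*v²)
(3468 + N(-68))/(2620 + X(2)) = (3468 + (-5 - 68 + 5*(-68)²))/(2620 + 2*2*(4 + 5*2)) = (3468 + (-5 - 68 + 5*4624))/(2620 + 2*2*(4 + 10)) = (3468 + (-5 - 68 + 23120))/(2620 + 2*2*14) = (3468 + 23047)/(2620 + 56) = 26515/2676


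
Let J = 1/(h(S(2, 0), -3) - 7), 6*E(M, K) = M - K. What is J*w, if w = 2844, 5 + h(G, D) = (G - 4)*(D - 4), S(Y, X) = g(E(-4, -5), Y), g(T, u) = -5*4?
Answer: 237/13 ≈ 18.231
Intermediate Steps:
E(M, K) = -K/6 + M/6 (E(M, K) = (M - K)/6 = -K/6 + M/6)
g(T, u) = -20
S(Y, X) = -20
h(G, D) = -5 + (-4 + D)*(-4 + G) (h(G, D) = -5 + (G - 4)*(D - 4) = -5 + (-4 + G)*(-4 + D) = -5 + (-4 + D)*(-4 + G))
J = 1/156 (J = 1/((11 - 4*(-3) - 4*(-20) - 3*(-20)) - 7) = 1/((11 + 12 + 80 + 60) - 7) = 1/(163 - 7) = 1/156 ≈ 0.0064103)
J*w = (1/156)*2844 = 237/13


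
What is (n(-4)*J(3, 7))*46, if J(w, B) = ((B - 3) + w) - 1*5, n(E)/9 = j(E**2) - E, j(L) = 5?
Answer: 7452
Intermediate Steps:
n(E) = 45 - 9*E (n(E) = 9*(5 - E) = 45 - 9*E)
J(w, B) = -8 + B + w (J(w, B) = ((-3 + B) + w) - 5 = (-3 + B + w) - 5 = -8 + B + w)
(n(-4)*J(3, 7))*46 = ((45 - 9*(-4))*(-8 + 7 + 3))*46 = ((45 + 36)*2)*46 = (81*2)*46 = 162*46 = 7452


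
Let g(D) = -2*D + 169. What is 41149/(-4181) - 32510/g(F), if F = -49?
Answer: -146911093/1116327 ≈ -131.60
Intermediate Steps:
g(D) = 169 - 2*D
41149/(-4181) - 32510/g(F) = 41149/(-4181) - 32510/(169 - 2*(-49)) = 41149*(-1/4181) - 32510/(169 + 98) = -41149/4181 - 32510/267 = -146911093/1116327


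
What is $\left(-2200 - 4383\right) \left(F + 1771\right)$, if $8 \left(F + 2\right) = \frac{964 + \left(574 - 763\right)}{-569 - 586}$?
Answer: $- \frac{21519543931}{1848} \approx -1.1645 \cdot 10^{7}$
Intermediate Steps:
$F = - \frac{3851}{1848}$ ($F = -2 + \frac{\left(964 + \left(574 - 763\right)\right) \frac{1}{-569 - 586}}{8} = -2 + \frac{\left(964 + \left(574 - 763\right)\right) \frac{1}{-1155}}{8} = -2 + \frac{\left(964 - 189\right) \left(- \frac{1}{1155}\right)}{8} = -2 + \frac{775 \left(- \frac{1}{1155}\right)}{8} = -2 + \frac{1}{8} \left(- \frac{155}{231}\right) = -2 - \frac{155}{1848} = - \frac{3851}{1848} \approx -2.0839$)
$\left(-2200 - 4383\right) \left(F + 1771\right) = \left(-2200 - 4383\right) \left(- \frac{3851}{1848} + 1771\right) = \left(-6583\right) \frac{3268957}{1848} = - \frac{21519543931}{1848}$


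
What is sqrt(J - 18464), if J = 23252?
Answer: 6*sqrt(133) ≈ 69.195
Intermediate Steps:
sqrt(J - 18464) = sqrt(23252 - 18464) = sqrt(4788) = 6*sqrt(133)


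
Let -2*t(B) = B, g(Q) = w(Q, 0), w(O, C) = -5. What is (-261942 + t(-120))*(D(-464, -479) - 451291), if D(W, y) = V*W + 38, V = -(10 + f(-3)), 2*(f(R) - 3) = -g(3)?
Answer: 116291582802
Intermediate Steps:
g(Q) = -5
f(R) = 11/2 (f(R) = 3 + (-1*(-5))/2 = 3 + (½)*5 = 3 + 5/2 = 11/2)
V = -31/2 (V = -(10 + 11/2) = -1*31/2 = -31/2 ≈ -15.500)
t(B) = -B/2
D(W, y) = 38 - 31*W/2 (D(W, y) = -31*W/2 + 38 = 38 - 31*W/2)
(-261942 + t(-120))*(D(-464, -479) - 451291) = (-261942 - ½*(-120))*((38 - 31/2*(-464)) - 451291) = (-261942 + 60)*((38 + 7192) - 451291) = -261882*(7230 - 451291) = -261882*(-444061) = 116291582802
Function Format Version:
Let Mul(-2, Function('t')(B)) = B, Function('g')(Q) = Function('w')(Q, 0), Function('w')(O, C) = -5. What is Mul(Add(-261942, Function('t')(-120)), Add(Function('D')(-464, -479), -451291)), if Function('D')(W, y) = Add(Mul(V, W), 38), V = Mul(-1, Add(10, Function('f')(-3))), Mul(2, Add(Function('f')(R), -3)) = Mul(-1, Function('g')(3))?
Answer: 116291582802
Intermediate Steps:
Function('g')(Q) = -5
Function('f')(R) = Rational(11, 2) (Function('f')(R) = Add(3, Mul(Rational(1, 2), Mul(-1, -5))) = Add(3, Mul(Rational(1, 2), 5)) = Add(3, Rational(5, 2)) = Rational(11, 2))
V = Rational(-31, 2) (V = Mul(-1, Add(10, Rational(11, 2))) = Mul(-1, Rational(31, 2)) = Rational(-31, 2) ≈ -15.500)
Function('t')(B) = Mul(Rational(-1, 2), B)
Function('D')(W, y) = Add(38, Mul(Rational(-31, 2), W)) (Function('D')(W, y) = Add(Mul(Rational(-31, 2), W), 38) = Add(38, Mul(Rational(-31, 2), W)))
Mul(Add(-261942, Function('t')(-120)), Add(Function('D')(-464, -479), -451291)) = Mul(Add(-261942, Mul(Rational(-1, 2), -120)), Add(Add(38, Mul(Rational(-31, 2), -464)), -451291)) = Mul(Add(-261942, 60), Add(Add(38, 7192), -451291)) = Mul(-261882, Add(7230, -451291)) = Mul(-261882, -444061) = 116291582802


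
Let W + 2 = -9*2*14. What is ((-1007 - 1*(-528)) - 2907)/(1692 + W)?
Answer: -1693/719 ≈ -2.3547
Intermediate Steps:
W = -254 (W = -2 - 9*2*14 = -2 - 18*14 = -2 - 252 = -254)
((-1007 - 1*(-528)) - 2907)/(1692 + W) = ((-1007 - 1*(-528)) - 2907)/(1692 - 254) = ((-1007 + 528) - 2907)/1438 = (-479 - 2907)*(1/1438) = -3386*1/1438 = -1693/719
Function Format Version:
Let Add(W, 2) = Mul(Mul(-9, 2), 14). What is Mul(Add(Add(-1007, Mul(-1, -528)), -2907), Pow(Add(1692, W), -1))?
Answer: Rational(-1693, 719) ≈ -2.3547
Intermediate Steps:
W = -254 (W = Add(-2, Mul(Mul(-9, 2), 14)) = Add(-2, Mul(-18, 14)) = Add(-2, -252) = -254)
Mul(Add(Add(-1007, Mul(-1, -528)), -2907), Pow(Add(1692, W), -1)) = Mul(Add(Add(-1007, Mul(-1, -528)), -2907), Pow(Add(1692, -254), -1)) = Mul(Add(Add(-1007, 528), -2907), Pow(1438, -1)) = Mul(Add(-479, -2907), Rational(1, 1438)) = Mul(-3386, Rational(1, 1438)) = Rational(-1693, 719)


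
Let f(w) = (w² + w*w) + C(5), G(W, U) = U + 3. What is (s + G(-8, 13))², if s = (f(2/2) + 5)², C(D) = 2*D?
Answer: 93025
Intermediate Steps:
G(W, U) = 3 + U
f(w) = 10 + 2*w² (f(w) = (w² + w*w) + 2*5 = (w² + w²) + 10 = 2*w² + 10 = 10 + 2*w²)
s = 289 (s = ((10 + 2*(2/2)²) + 5)² = ((10 + 2*(2*(½))²) + 5)² = ((10 + 2*1²) + 5)² = ((10 + 2*1) + 5)² = ((10 + 2) + 5)² = (12 + 5)² = 17² = 289)
(s + G(-8, 13))² = (289 + (3 + 13))² = (289 + 16)² = 305² = 93025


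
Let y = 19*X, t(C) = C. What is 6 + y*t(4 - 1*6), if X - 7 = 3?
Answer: -374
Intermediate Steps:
X = 10 (X = 7 + 3 = 10)
y = 190 (y = 19*10 = 190)
6 + y*t(4 - 1*6) = 6 + 190*(4 - 1*6) = 6 + 190*(4 - 6) = 6 + 190*(-2) = 6 - 380 = -374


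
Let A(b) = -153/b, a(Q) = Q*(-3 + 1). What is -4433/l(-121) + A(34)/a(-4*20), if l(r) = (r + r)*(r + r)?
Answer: -44219/425920 ≈ -0.10382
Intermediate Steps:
l(r) = 4*r**2 (l(r) = (2*r)*(2*r) = 4*r**2)
a(Q) = -2*Q (a(Q) = Q*(-2) = -2*Q)
-4433/l(-121) + A(34)/a(-4*20) = -4433/(4*(-121)**2) + (-153/34)/((-(-8)*20)) = -4433/(4*14641) + (-153*1/34)/((-2*(-80))) = -4433/58564 - 9/2/160 = -4433*1/58564 - 9/2*1/160 = -403/5324 - 9/320 = -44219/425920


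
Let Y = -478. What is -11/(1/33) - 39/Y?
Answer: -173475/478 ≈ -362.92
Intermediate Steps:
-11/(1/33) - 39/Y = -11/(1/33) - 39/(-478) = -11/1/33 - 39*(-1/478) = -11*33 + 39/478 = -363 + 39/478 = -173475/478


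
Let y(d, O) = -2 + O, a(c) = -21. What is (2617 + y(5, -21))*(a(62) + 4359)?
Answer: 11252772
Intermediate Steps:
(2617 + y(5, -21))*(a(62) + 4359) = (2617 + (-2 - 21))*(-21 + 4359) = (2617 - 23)*4338 = 2594*4338 = 11252772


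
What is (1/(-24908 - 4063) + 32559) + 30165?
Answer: 1817177003/28971 ≈ 62724.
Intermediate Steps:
(1/(-24908 - 4063) + 32559) + 30165 = (1/(-28971) + 32559) + 30165 = (-1/28971 + 32559) + 30165 = 943266788/28971 + 30165 = 1817177003/28971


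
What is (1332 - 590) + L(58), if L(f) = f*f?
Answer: 4106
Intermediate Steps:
L(f) = f**2
(1332 - 590) + L(58) = (1332 - 590) + 58**2 = 742 + 3364 = 4106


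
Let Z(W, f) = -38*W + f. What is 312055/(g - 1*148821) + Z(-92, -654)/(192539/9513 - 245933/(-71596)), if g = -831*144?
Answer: 14704726262094707/123691675218783 ≈ 118.88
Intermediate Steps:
g = -119664
Z(W, f) = f - 38*W
312055/(g - 1*148821) + Z(-92, -654)/(192539/9513 - 245933/(-71596)) = 312055/(-119664 - 1*148821) + (-654 - 38*(-92))/(192539/9513 - 245933/(-71596)) = 312055/(-119664 - 148821) + (-654 + 3496)/(192539*(1/9513) - 245933*(-1/71596)) = 312055/(-268485) + 2842/(192539/9513 + 245933/71596) = 312055*(-1/268485) + 2842/(2303511839/97298964) = -62411/53697 + 2842*(97298964/2303511839) = -62411/53697 + 276523655688/2303511839 = 14704726262094707/123691675218783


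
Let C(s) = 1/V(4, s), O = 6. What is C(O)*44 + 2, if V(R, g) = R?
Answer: 13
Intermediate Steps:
C(s) = ¼ (C(s) = 1/4 = ¼)
C(O)*44 + 2 = (¼)*44 + 2 = 11 + 2 = 13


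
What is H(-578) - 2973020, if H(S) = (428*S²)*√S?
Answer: -2973020 + 2430795184*I*√2 ≈ -2.973e+6 + 3.4377e+9*I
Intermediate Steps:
H(S) = 428*S^(5/2)
H(-578) - 2973020 = 428*(-578)^(5/2) - 2973020 = 428*(5679428*I*√2) - 2973020 = 2430795184*I*√2 - 2973020 = -2973020 + 2430795184*I*√2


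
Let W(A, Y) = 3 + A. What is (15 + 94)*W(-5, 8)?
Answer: -218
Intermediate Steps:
(15 + 94)*W(-5, 8) = (15 + 94)*(3 - 5) = 109*(-2) = -218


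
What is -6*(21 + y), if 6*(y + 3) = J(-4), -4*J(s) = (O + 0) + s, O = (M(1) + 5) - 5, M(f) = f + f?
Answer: -217/2 ≈ -108.50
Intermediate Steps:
M(f) = 2*f
O = 2 (O = (2*1 + 5) - 5 = (2 + 5) - 5 = 7 - 5 = 2)
J(s) = -½ - s/4 (J(s) = -((2 + 0) + s)/4 = -(2 + s)/4 = -½ - s/4)
y = -35/12 (y = -3 + (-½ - ¼*(-4))/6 = -3 + (-½ + 1)/6 = -3 + (⅙)*(½) = -3 + 1/12 = -35/12 ≈ -2.9167)
-6*(21 + y) = -6*(21 - 35/12) = -6*217/12 = -217/2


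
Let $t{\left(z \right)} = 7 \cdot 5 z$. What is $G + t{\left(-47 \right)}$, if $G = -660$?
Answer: $-2305$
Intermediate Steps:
$t{\left(z \right)} = 35 z$
$G + t{\left(-47 \right)} = -660 + 35 \left(-47\right) = -660 - 1645 = -2305$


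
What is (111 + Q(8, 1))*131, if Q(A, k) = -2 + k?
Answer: 14410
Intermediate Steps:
(111 + Q(8, 1))*131 = (111 + (-2 + 1))*131 = (111 - 1)*131 = 110*131 = 14410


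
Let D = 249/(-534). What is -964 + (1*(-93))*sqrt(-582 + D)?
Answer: -964 - 93*I*sqrt(18454862)/178 ≈ -964.0 - 2244.5*I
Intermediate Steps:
D = -83/178 (D = 249*(-1/534) = -83/178 ≈ -0.46629)
-964 + (1*(-93))*sqrt(-582 + D) = -964 + (1*(-93))*sqrt(-582 - 83/178) = -964 - 93*I*sqrt(18454862)/178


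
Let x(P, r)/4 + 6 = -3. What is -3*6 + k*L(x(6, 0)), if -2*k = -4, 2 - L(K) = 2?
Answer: -18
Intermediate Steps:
x(P, r) = -36 (x(P, r) = -24 + 4*(-3) = -24 - 12 = -36)
L(K) = 0 (L(K) = 2 - 1*2 = 2 - 2 = 0)
k = 2 (k = -½*(-4) = 2)
-3*6 + k*L(x(6, 0)) = -3*6 + 2*0 = -18 + 0 = -18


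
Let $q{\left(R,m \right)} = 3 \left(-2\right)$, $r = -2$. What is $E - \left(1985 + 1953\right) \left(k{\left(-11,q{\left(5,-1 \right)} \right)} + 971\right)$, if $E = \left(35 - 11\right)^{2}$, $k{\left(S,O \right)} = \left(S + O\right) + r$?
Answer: $-3748400$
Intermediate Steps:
$q{\left(R,m \right)} = -6$
$k{\left(S,O \right)} = -2 + O + S$ ($k{\left(S,O \right)} = \left(S + O\right) - 2 = \left(O + S\right) - 2 = -2 + O + S$)
$E = 576$ ($E = 24^{2} = 576$)
$E - \left(1985 + 1953\right) \left(k{\left(-11,q{\left(5,-1 \right)} \right)} + 971\right) = 576 - \left(1985 + 1953\right) \left(\left(-2 - 6 - 11\right) + 971\right) = 576 - 3938 \left(-19 + 971\right) = 576 - 3938 \cdot 952 = 576 - 3748976 = -3748400$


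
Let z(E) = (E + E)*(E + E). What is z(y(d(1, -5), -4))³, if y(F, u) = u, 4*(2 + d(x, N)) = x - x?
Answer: 262144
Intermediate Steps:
d(x, N) = -2 (d(x, N) = -2 + (x - x)/4 = -2 + (¼)*0 = -2 + 0 = -2)
z(E) = 4*E² (z(E) = (2*E)*(2*E) = 4*E²)
z(y(d(1, -5), -4))³ = (4*(-4)²)³ = (4*16)³ = 64³ = 262144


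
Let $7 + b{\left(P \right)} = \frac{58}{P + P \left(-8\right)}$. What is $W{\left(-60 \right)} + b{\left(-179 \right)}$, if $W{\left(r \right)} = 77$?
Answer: $\frac{87768}{1253} \approx 70.046$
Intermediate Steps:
$b{\left(P \right)} = -7 - \frac{58}{7 P}$ ($b{\left(P \right)} = -7 + \frac{58}{P + P \left(-8\right)} = -7 + \frac{58}{P - 8 P} = -7 + \frac{58}{\left(-7\right) P} = -7 + 58 \left(- \frac{1}{7 P}\right) = -7 - \frac{58}{7 P}$)
$W{\left(-60 \right)} + b{\left(-179 \right)} = 77 - \left(7 + \frac{58}{7 \left(-179\right)}\right) = 77 - \frac{8713}{1253} = \frac{87768}{1253}$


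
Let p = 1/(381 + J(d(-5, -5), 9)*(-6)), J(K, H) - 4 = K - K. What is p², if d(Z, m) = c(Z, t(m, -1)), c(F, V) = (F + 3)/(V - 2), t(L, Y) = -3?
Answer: 1/127449 ≈ 7.8463e-6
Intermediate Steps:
c(F, V) = (3 + F)/(-2 + V)
d(Z, m) = -⅗ - Z/5 (d(Z, m) = (3 + Z)/(-2 - 3) = (3 + Z)/(-5) = -(3 + Z)/5 = -⅗ - Z/5)
J(K, H) = 4 (J(K, H) = 4 + (K - K) = 4 + 0 = 4)
p = 1/357 (p = 1/(381 + 4*(-6)) = 1/(381 - 24) = 1/357 ≈ 0.0028011)
p² = (1/357)² = 1/127449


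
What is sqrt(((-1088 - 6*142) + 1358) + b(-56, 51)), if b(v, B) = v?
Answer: I*sqrt(638) ≈ 25.259*I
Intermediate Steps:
sqrt(((-1088 - 6*142) + 1358) + b(-56, 51)) = sqrt(((-1088 - 6*142) + 1358) - 56) = sqrt(((-1088 - 852) + 1358) - 56) = sqrt((-1940 + 1358) - 56) = sqrt(-582 - 56) = sqrt(-638) = I*sqrt(638)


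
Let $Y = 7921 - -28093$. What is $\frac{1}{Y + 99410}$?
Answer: $\frac{1}{135424} \approx 7.3842 \cdot 10^{-6}$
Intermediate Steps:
$Y = 36014$ ($Y = 7921 + 28093 = 36014$)
$\frac{1}{Y + 99410} = \frac{1}{36014 + 99410} = \frac{1}{135424}$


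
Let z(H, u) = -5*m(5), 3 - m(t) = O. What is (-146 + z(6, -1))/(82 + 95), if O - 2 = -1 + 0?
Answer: -52/59 ≈ -0.88136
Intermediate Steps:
O = 1 (O = 2 + (-1 + 0) = 2 - 1 = 1)
m(t) = 2 (m(t) = 3 - 1*1 = 3 - 1 = 2)
z(H, u) = -10 (z(H, u) = -5*2 = -10)
(-146 + z(6, -1))/(82 + 95) = (-146 - 10)/(82 + 95) = -156/177 = (1/177)*(-156) = -52/59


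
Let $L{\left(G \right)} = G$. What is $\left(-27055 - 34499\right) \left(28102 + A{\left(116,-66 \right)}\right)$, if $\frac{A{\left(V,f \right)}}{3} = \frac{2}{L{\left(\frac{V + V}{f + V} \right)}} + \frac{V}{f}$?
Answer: $- \frac{551725029249}{319} \approx -1.7295 \cdot 10^{9}$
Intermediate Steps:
$A{\left(V,f \right)} = \frac{3 V}{f} + \frac{3 \left(V + f\right)}{V}$ ($A{\left(V,f \right)} = 3 \left(\frac{2}{\left(V + V\right) \frac{1}{f + V}} + \frac{V}{f}\right) = 3 \left(\frac{2}{2 V \frac{1}{V + f}} + \frac{V}{f}\right) = 3 \left(2 \frac{V + f}{2 V} + \frac{V}{f}\right) = 3 \left(\frac{V + f}{V} + \frac{V}{f}\right) = 3 \left(\frac{V}{f} + \frac{V + f}{V}\right) = \frac{3 V}{f} + \frac{3 \left(V + f\right)}{V}$)
$\left(-27055 - 34499\right) \left(28102 + A{\left(116,-66 \right)}\right) = \left(-27055 - 34499\right) \left(28102 + \left(3 + 3 \cdot 116 \frac{1}{-66} + 3 \left(-66\right) \frac{1}{116}\right)\right) = - 61554 \left(28102 + \left(3 + 3 \cdot 116 \left(- \frac{1}{66}\right) + 3 \left(-66\right) \frac{1}{116}\right)\right) = - 61554 \left(28102 - \frac{2539}{638}\right) = \left(-61554\right) \frac{17926537}{638} = - \frac{551725029249}{319}$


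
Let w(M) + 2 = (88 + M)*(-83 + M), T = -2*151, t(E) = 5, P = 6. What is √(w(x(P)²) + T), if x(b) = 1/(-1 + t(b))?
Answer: I*√1947567/16 ≈ 87.222*I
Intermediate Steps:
x(b) = ¼ (x(b) = 1/(-1 + 5) = 1/4 = ¼)
T = -302
w(M) = -2 + (-83 + M)*(88 + M) (w(M) = -2 + (88 + M)*(-83 + M) = -2 + (-83 + M)*(88 + M))
√(w(x(P)²) + T) = √((-7306 + ((¼)²)² + 5*(¼)²) - 302) = √((-7306 + (1/16)² + 5*(1/16)) - 302) = √((-7306 + 1/256 + 5/16) - 302) = √(-1870255/256 - 302) = √(-1947567/256) = I*√1947567/16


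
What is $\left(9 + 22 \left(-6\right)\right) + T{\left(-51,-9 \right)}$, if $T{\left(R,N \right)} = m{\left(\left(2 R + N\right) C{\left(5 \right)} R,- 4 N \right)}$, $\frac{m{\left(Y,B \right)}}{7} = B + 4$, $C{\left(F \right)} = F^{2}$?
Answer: $157$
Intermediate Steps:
$m{\left(Y,B \right)} = 28 + 7 B$ ($m{\left(Y,B \right)} = 7 \left(B + 4\right) = 7 \left(4 + B\right) = 28 + 7 B$)
$T{\left(R,N \right)} = 28 - 28 N$ ($T{\left(R,N \right)} = 28 + 7 \left(- 4 N\right) = 28 - 28 N$)
$\left(9 + 22 \left(-6\right)\right) + T{\left(-51,-9 \right)} = \left(9 + 22 \left(-6\right)\right) + \left(28 - -252\right) = \left(9 - 132\right) + \left(28 + 252\right) = -123 + 280 = 157$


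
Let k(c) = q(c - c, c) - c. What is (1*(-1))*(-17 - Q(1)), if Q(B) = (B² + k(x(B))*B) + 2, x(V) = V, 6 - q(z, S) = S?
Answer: 24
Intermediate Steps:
q(z, S) = 6 - S
k(c) = 6 - 2*c (k(c) = (6 - c) - c = 6 - 2*c)
Q(B) = 2 + B² + B*(6 - 2*B) (Q(B) = (B² + (6 - 2*B)*B) + 2 = (B² + B*(6 - 2*B)) + 2 = 2 + B² + B*(6 - 2*B))
(1*(-1))*(-17 - Q(1)) = (1*(-1))*(-17 - (2 - 1*1² + 6*1)) = -(-17 - (2 - 1*1 + 6)) = -(-17 - (2 - 1 + 6)) = -(-17 - 1*7) = -(-17 - 7) = -1*(-24) = 24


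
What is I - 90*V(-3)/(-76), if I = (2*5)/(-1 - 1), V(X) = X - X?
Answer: -5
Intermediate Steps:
V(X) = 0
I = -5 (I = 10/(-2) = 10*(-½) = -5)
I - 90*V(-3)/(-76) = -5 - 0/(-76) = -5 - 0*(-1)/76 = -5 - 90*0 = -5 + 0 = -5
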